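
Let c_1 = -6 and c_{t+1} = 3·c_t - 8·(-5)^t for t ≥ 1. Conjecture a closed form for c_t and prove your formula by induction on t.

Computing the first terms: c_1 = -6, c_2 = 22, c_3 = -134. This suggests c_t = (-5)^t - 3^(t - 1).
For the base case t = 1: the formula gives -6 = -6 = c_1.
Suppose the result is true for t = j, so c_j = (-5)^j - 3^(j - 1).
Then c_{j+1} = 3·c_j - 8·(-5)^j = 3·((-5)^j - 3^(j - 1)) - 8·(-5)^j = (-5)^(j + 1) - 3^j = (-5)^(j+1) - 3^((j+1) - 1),
which is the claimed formula at t = j+1.
By induction, the statement is established for all t ≥ 1.

c_t = (-5)^t - 3^(t - 1)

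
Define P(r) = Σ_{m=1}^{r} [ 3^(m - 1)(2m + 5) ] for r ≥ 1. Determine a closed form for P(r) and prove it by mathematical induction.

We claim P(r) = 3^r(r + 2) - 2 for all r ≥ 1.
For the base case r = 1: P(1) = 7, and the closed form gives 7. They agree.
Inductive step: assume the claim holds for r = m, so P(m) = 3^m(m + 2) - 2.
Then P(m+1) = P(m) + (3^m(2m + 7)) = (3^m(m + 2) - 2) + (3^m(2m + 7)).
Simplifying, P(m+1) = 3^(m + 1)m + 3^(m + 2) - 2 = 3^(m+1)((m+1) + 2) - 2,
which is the closed form with r = m+1.
By induction, the statement is established for all r ≥ 1.

P(r) = 3^r(r + 2) - 2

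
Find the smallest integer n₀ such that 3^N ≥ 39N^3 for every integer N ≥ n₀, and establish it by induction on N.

At N = 9: 19683 < 28431, so the inequality fails and n₀ ≥ 10. We prove 3^N ≥ 39N^3 for all N ≥ 10.
Base case (N = 10): 3^N = 59049 and 39N^3 = 39000, so 59049 ≥ 39000.
Inductive step: suppose the statement holds for some k ≥ 10, so 3^k ≥ 39k^3.
Then 3^(k + 1) = 3·(3^k) ≥ 3·(39k^3).
Also, for k ≥ 10 we have 3·(39k^3) ≥ 39(k+1)^3, since 3 ≥ (1 + 1/k)^3 for all k ≥ 10.
Combining, 3^(k + 1) ≥ 39(k+1)^3.
This completes the induction.
Hence the smallest such n₀ is 10.

n₀ = 10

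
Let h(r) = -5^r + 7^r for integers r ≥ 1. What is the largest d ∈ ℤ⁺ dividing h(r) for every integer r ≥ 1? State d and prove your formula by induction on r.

Computing the first values: h(1) = 2 and h(2) = 24; gcd(2, 24) = 2, so d ≤ 2.
We prove 2 | -5^r + 7^r for all r ≥ 1 by induction on r.
For the base case r = 1: h(1) = 2 = 2·(1), so 2 | h(1).
Inductive step: assume the claim holds for r = i, i.e. 2 | h(i). Then
7^{i+1} − 5^{i+1} = 7·7^i − 5·5^i = 7·(7^i − 5^i) + (2)·5^i. The first term is divisible by 2 by the inductive hypothesis, and the second term (2)·5^i is divisible by 2 since 2 | 2. Hence 2 | h(i+1).
By induction, the statement is established for all r ≥ 1.
Therefore the largest such d is 2.

d = 2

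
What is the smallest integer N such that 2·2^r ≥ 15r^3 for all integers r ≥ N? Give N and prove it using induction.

At r = 14: 32768 < 41160, so the inequality fails and N ≥ 15. We prove 2·2^r ≥ 15r^3 for all r ≥ 15.
Base case (r = 15): 2·2^r = 65536 and 15r^3 = 50625, so 65536 ≥ 50625.
Inductive step: suppose the statement holds for some m ≥ 15, so 2·2^m ≥ 15m^3.
Then 2·2^(m + 1) = 2·(2·2^m) ≥ 2·(15m^3).
Also, for m ≥ 15 we have 2·(15m^3) ≥ 15(m+1)^3, since 2 ≥ (1 + 1/m)^3 for all m ≥ 15.
Combining, 2·2^(m + 1) ≥ 15(m+1)^3.
By the principle of mathematical induction, the result holds for all r ≥ 15.
Hence the smallest such N is 15.

N = 15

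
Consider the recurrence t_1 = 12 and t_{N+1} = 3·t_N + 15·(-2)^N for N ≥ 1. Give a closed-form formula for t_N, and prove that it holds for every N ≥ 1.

Computing the first terms: t_1 = 12, t_2 = 6, t_3 = 78. This suggests t_N = -3(-2)^N + 2·3^N.
Base step (N = 1): the formula gives 12 = 12 = t_1.
Inductive step: suppose the statement holds for some m ≥ 1, so t_m = -3(-2)^m + 2·3^m.
Then t_{m+1} = 3·t_m + 15·(-2)^m = 3·(-3(-2)^m + 2·3^m) + 15·(-2)^m = -3(-2)^(m + 1) + 2·3^(m + 1),
which is the claimed formula at N = m+1.
By the principle of mathematical induction, the result holds for all N ≥ 1.

t_N = -3(-2)^N + 2·3^N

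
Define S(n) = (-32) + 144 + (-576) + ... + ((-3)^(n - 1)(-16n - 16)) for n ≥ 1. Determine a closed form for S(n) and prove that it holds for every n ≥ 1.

We claim S(n) = (-3)^n(4n + 5) - 5 for all n ≥ 1.
Base case (n = 1): S(1) = -32, and the closed form gives -32. They agree.
For the inductive step, assume it holds for an arbitrary i ≥ 1, so S(i) = (-3)^i(4i + 5) - 5.
Then S(i+1) = S(i) + (16(-3)^i(-i - 2)) = ((-3)^i(4i + 5) - 5) + (16(-3)^i(-i - 2)).
Simplifying, S(i+1) = -12(-3)^i·i - 27(-3)^i - 5 = (-3)^(i+1)(4(i+1) + 5) - 5,
which is the closed form with n = i+1.
By induction, the statement is established for all n ≥ 1.

S(n) = (-3)^n(4n + 5) - 5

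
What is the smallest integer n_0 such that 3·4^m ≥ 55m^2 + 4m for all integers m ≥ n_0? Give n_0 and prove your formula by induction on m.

n_0 = 5

At m = 4: 768 < 896, so the inequality fails and n_0 ≥ 5. We prove 3·4^m ≥ 55m^2 + 4m for all m ≥ 5.
Base step (m = 5): 3·4^m = 3072 and 55m^2 + 4m = 1395, so 3072 ≥ 1395.
Suppose the result is true for m = p, so 3·4^p ≥ 55p^2 + 4p.
Then 3·4^(p + 1) = 4·(3·4^p) ≥ 4·(55p^2 + 4p).
Also, for p ≥ 5 we have 4·(55p^2 + 4p) ≥ 55(p+1)^2 + 4(p+1), since 4·(55p^2 + 4p) − (55(p+1)^2 + 4(p+1)) = 165p^2 - 98p - 59, which is nonnegative for all p ≥ 5.
Combining, 3·4^(p + 1) ≥ 55(p+1)^2 + 4(p+1).
By induction, the statement is established for all m ≥ 5.
Hence the smallest such n_0 is 5.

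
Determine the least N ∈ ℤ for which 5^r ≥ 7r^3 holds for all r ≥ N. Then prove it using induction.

N = 4

At r = 3: 125 < 189, so the inequality fails and N ≥ 4. We prove 5^r ≥ 7r^3 for all r ≥ 4.
Base case (r = 4): 5^r = 625 and 7r^3 = 448, so 625 ≥ 448.
Inductive step: assume the claim holds for r = k, so 5^k ≥ 7k^3.
Then 5^(k + 1) = 5·(5^k) ≥ 5·(7k^3).
Also, for k ≥ 4 we have 5·(7k^3) ≥ 7(k+1)^3, since 5 ≥ (1 + 1/k)^3 for all k ≥ 4.
Combining, 5^(k + 1) ≥ 7(k+1)^3.
By the principle of mathematical induction, the result holds for all r ≥ 4.
Hence the smallest such N is 4.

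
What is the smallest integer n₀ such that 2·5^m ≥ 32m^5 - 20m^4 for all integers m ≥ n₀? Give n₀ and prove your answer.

n₀ = 9

At m = 8: 781250 < 966656, so the inequality fails and n₀ ≥ 9. We prove 2·5^m ≥ 32m^5 - 20m^4 for all m ≥ 9.
Base step (m = 9): 2·5^m = 3906250 and 32m^5 - 20m^4 = 1758348, so 3906250 ≥ 1758348.
For the inductive step, assume it holds for an arbitrary k ≥ 9, so 2·5^k ≥ 32k^5 - 20k^4.
Then 2·5^(k + 1) = 5·(2·5^k) ≥ 5·(32k^5 - 20k^4).
Also, for k ≥ 9 we have 5·(32k^5 - 20k^4) ≥ 32(k+1)^5 - 20(k+1)^4, since 5·(32k^5 - 20k^4) − (32(k+1)^5 - 20(k+1)^4) = 128k^5 - 240k^4 - 240k^3 - 200k^2 - 80k - 12, which is nonnegative for all k ≥ 9.
Combining, 2·5^(k + 1) ≥ 32(k+1)^5 - 20(k+1)^4.
This completes the induction.
Hence the smallest such n₀ is 9.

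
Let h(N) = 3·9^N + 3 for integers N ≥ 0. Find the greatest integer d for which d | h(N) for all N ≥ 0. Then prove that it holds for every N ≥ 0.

d = 6

Computing the first values: h(0) = 6 and h(1) = 30; gcd(6, 30) = 6, so d ≤ 6.
We prove 6 | 3·9^N + 3 for all N ≥ 0 by induction on N.
When N = 0: h(0) = 6 = 6·(1), so 6 | h(0).
Suppose the result is true for N = i, i.e. 6 | h(i). Then
h(i+1) = 3·9^(i+1) + 3 = 9·(3·9^i + 3) - 24 = 9·h(i) - 24. The first term is divisible by 6 by the inductive hypothesis, and -24 is divisible by 6. Hence 6 | h(i+1).
This completes the induction.
Therefore the largest such d is 6.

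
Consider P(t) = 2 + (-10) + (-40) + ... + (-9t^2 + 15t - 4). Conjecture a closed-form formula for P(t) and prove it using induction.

P(t) = -t(3t^2 - 3t - 2)

We claim P(t) = -t(3t^2 - 3t - 2) for all t ≥ 1.
Base step (t = 1): P(1) = 2, and the closed form gives 2. They agree.
Suppose the result is true for t = m, so P(m) = m(-3m^2 + 3m + 2).
Then P(m+1) = P(m) + (-9m^2 - 3m + 2) = (m(-3m^2 + 3m + 2)) + (-9m^2 - 3m + 2).
Simplifying, P(m+1) = -(m + 1)(3m^2 + 3m - 2) = -(m+1)(3(m+1)^2 - 3(m+1) - 2),
which is the closed form with t = m+1.
Hence, by induction on t, the claim holds for every t ≥ 1.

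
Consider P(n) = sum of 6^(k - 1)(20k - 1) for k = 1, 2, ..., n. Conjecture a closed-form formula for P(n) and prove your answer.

P(n) = 6^n(4n - 1) + 1

We claim P(n) = 6^n(4n - 1) + 1 for all n ≥ 1.
Base case (n = 1): P(1) = 19, and the closed form gives 19. They agree.
Inductive step: assume the claim holds for n = k, so P(k) = 6^k(4k - 1) + 1.
Then P(k+1) = P(k) + (6^k(20k + 19)) = (6^k(4k - 1) + 1) + (6^k(20k + 19)).
Simplifying, P(k+1) = 24·6^k·k + 18·6^k + 1 = 6^(k+1)(4(k+1) - 1) + 1,
which is the closed form with n = k+1.
Hence, by induction on n, the claim holds for every n ≥ 1.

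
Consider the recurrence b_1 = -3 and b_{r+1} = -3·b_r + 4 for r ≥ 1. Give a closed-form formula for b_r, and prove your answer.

b_r = -4(-3)^(r - 1) + 1

Computing the first terms: b_1 = -3, b_2 = 13, b_3 = -35. This suggests b_r = -4(-3)^(r - 1) + 1.
For the base case r = 1: the formula gives -3 = -3 = b_1.
Inductive step: assume the claim holds for r = j, so b_j = -4(-3)^(j - 1) + 1.
Then b_{j+1} = -3·b_j + 4 = -3·(-4(-3)^(j - 1) + 1) + 4 = -4(-3)^j + 1 = -4(-3)^((j+1) - 1) + 1,
which is the claimed formula at r = j+1.
By the principle of mathematical induction, the result holds for all r ≥ 1.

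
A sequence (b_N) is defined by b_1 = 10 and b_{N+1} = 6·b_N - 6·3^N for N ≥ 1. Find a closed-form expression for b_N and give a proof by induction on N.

Computing the first terms: b_1 = 10, b_2 = 42, b_3 = 198. This suggests b_N = 2·3^N + 4·6^(N - 1).
Base case (N = 1): the formula gives 10 = 10 = b_1.
Inductive step: assume the claim holds for N = r, so b_r = 2·3^r + 4·6^(r - 1).
Then b_{r+1} = 6·b_r - 6·3^r = 6·(2·3^r + 4·6^(r - 1)) - 6·3^r = 2·3^(r + 1) + 4·6^r = 2·3^(r+1) + 4·6^((r+1) - 1),
which is the claimed formula at N = r+1.
This completes the induction.

b_N = 2·3^N + 4·6^(N - 1)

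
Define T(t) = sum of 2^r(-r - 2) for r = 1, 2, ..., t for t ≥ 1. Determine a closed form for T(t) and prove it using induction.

T(t) = -2·2^t(t + 1) + 2

We claim T(t) = -2·2^t(t + 1) + 2 for all t ≥ 1.
Base step (t = 1): T(1) = -6, and the closed form gives -6. They agree.
For the inductive step, assume it holds for an arbitrary r ≥ 1, so T(r) = -2·2^r(r + 1) + 2.
Then T(r+1) = T(r) + (2^(r + 1)(-r - 3)) = (-2·2^r(r + 1) + 2) + (2^(r + 1)(-r - 3)).
Simplifying, T(r+1) = -4·2^r·r - 8·2^r + 2 = -2·2^(r+1)((r+1) + 1) + 2,
which is the closed form with t = r+1.
By the principle of mathematical induction, the result holds for all t ≥ 1.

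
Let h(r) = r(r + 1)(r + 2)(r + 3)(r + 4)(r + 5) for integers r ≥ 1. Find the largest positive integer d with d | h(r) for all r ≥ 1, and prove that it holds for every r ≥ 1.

d = 720

Computing the first values: h(1) = 720 and h(2) = 5040; gcd(720, 5040) = 720, so d ≤ 720.
We prove 720 | r(r + 1)(r + 2)(r + 3)(r + 4)(r + 5) for all r ≥ 1 by induction on r.
Base case (r = 1): h(1) = 720 = 720·(1), so 720 | h(1).
Inductive step: assume the claim holds for r = i, i.e. 720 | h(i). Then
h(i+1) − h(i) = (i+1)·(i+2)·(i+3)·(i+4)·(i+5)·(i+6) − i·(i+1)·(i+2)·(i+3)·(i+4)·(i+5) = (i+1)·(i+2)·(i+3)·(i+4)·(i+5)·[(i+6) − i] = 6·(i+1)·(i+2)·(i+3)·(i+4)·(i+5). The product of 5 consecutive integers is divisible by (5)! = 120, so h(i+1) − h(i) is divisible by 6·120 = 720. By the inductive hypothesis 720 | h(i), hence 720 | h(i+1).
By induction, the statement is established for all r ≥ 1.
Therefore the largest such d is 720.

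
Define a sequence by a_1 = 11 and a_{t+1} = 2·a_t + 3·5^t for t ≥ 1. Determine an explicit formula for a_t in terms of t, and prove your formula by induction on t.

a_t = 3·2^t + 5^t

Computing the first terms: a_1 = 11, a_2 = 37, a_3 = 149. This suggests a_t = 3·2^t + 5^t.
Base case (t = 1): the formula gives 11 = 11 = a_1.
Suppose the result is true for t = m, so a_m = 3·2^m + 5^m.
Then a_{m+1} = 2·a_m + 3·5^m = 2·(3·2^m + 5^m) + 3·5^m = 3·2^(m + 1) + 5^(m + 1),
which is the claimed formula at t = m+1.
By induction, the statement is established for all t ≥ 1.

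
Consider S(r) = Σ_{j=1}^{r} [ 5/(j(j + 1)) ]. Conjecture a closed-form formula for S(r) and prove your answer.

We claim S(r) = 5r/(r + 1) for all r ≥ 1.
When r = 1: S(1) = 5/2, and the closed form gives 5/2. They agree.
Suppose the result is true for r = j, so S(j) = 5j/(j + 1).
Then S(j+1) = S(j) + (5/((j + 1)(j + 2))) = (5j/(j + 1)) + (5/((j + 1)(j + 2))).
Simplifying, S(j+1) = 5(j + 1)/(j + 2) = 5(j+1)/((j+1) + 1),
which is the closed form with r = j+1.
By the principle of mathematical induction, the result holds for all r ≥ 1.

S(r) = 5r/(r + 1)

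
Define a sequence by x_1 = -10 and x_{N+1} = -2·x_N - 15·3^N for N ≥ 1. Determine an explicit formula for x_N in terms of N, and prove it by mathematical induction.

x_N = -(-2)^(N - 1) - 3^(N + 1)

Computing the first terms: x_1 = -10, x_2 = -25, x_3 = -85. This suggests x_N = -(-2)^(N - 1) - 3^(N + 1).
For the base case N = 1: the formula gives -10 = -10 = x_1.
Suppose the result is true for N = i, so x_i = -(-2)^(i - 1) - 3^(i + 1).
Then x_{i+1} = -2·x_i - 15·3^i = -2·(-(-2)^(i - 1) - 3^(i + 1)) - 15·3^i = -(-2)^i - 3^(i + 2) = -(-2)^((i+1) - 1) - 3^((i+1) + 1),
which is the claimed formula at N = i+1.
This completes the induction.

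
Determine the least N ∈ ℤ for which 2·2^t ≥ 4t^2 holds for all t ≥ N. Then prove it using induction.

N = 7

At t = 6: 128 < 144, so the inequality fails and N ≥ 7. We prove 2·2^t ≥ 4t^2 for all t ≥ 7.
For the base case t = 7: 2·2^t = 256 and 4t^2 = 196, so 256 ≥ 196.
Inductive step: assume the claim holds for t = k, so 2·2^k ≥ 4k^2.
Then 2·2^(k + 1) = 2·(2·2^k) ≥ 2·(4k^2).
Also, for k ≥ 7 we have 2·(4k^2) ≥ 4(k+1)^2, since 2 ≥ (1 + 1/k)^2 for all k ≥ 7.
Combining, 2·2^(k + 1) ≥ 4(k+1)^2.
Hence, by induction on t, the claim holds for every t ≥ 7.
Hence the smallest such N is 7.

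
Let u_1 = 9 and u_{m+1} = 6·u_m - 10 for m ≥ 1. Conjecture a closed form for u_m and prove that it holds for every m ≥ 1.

Computing the first terms: u_1 = 9, u_2 = 44, u_3 = 254. This suggests u_m = 7·6^(m - 1) + 2.
Base case (m = 1): the formula gives 9 = 9 = u_1.
For the inductive step, assume it holds for an arbitrary r ≥ 1, so u_r = 7·6^(r - 1) + 2.
Then u_{r+1} = 6·u_r - 10 = 6·(7·6^(r - 1) + 2) - 10 = 7·6^r + 2 = 7·6^((r+1) - 1) + 2,
which is the claimed formula at m = r+1.
This completes the induction.

u_m = 7·6^(m - 1) + 2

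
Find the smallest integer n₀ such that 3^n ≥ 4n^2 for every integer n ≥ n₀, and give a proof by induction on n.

At n = 3: 27 < 36, so the inequality fails and n₀ ≥ 4. We prove 3^n ≥ 4n^2 for all n ≥ 4.
Base case (n = 4): 3^n = 81 and 4n^2 = 64, so 81 ≥ 64.
Suppose the result is true for n = m, so 3^m ≥ 4m^2.
Then 3^(m + 1) = 3·(3^m) ≥ 3·(4m^2).
Also, for m ≥ 4 we have 3·(4m^2) ≥ 4(m+1)^2, since 3 ≥ (1 + 1/m)^2 for all m ≥ 4.
Combining, 3^(m + 1) ≥ 4(m+1)^2.
By the principle of mathematical induction, the result holds for all n ≥ 4.
Hence the smallest such n₀ is 4.

n₀ = 4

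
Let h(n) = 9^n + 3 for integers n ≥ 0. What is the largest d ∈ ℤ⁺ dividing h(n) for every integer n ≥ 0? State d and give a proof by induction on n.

d = 4

Computing the first values: h(0) = 4 and h(1) = 12; gcd(4, 12) = 4, so d ≤ 4.
We prove 4 | 9^n + 3 for all n ≥ 0 by induction on n.
For the base case n = 0: h(0) = 4 = 4·(1), so 4 | h(0).
For the inductive step, assume it holds for an arbitrary k ≥ 0, i.e. 4 | h(k). Then
h(k+1) = 9^(k+1) + 3 = 9·(9^k + 3) - 24 = 9·h(k) - 24. The first term is divisible by 4 by the inductive hypothesis, and -24 is divisible by 4. Hence 4 | h(k+1).
Hence, by induction on n, the claim holds for every n ≥ 0.
Therefore the largest such d is 4.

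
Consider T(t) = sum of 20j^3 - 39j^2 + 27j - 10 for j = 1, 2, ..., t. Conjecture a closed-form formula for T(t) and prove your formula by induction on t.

We claim T(t) = t(5t^3 - 3t^2 - t - 3) for all t ≥ 1.
For the base case t = 1: T(1) = -2, and the closed form gives -2. They agree.
For the inductive step, assume it holds for an arbitrary j ≥ 1, so T(j) = j(5j^3 - 3j^2 - j - 3).
Then T(j+1) = T(j) + (20j^3 + 21j^2 + 9j - 2) = (j(5j^3 - 3j^2 - j - 3)) + (20j^3 + 21j^2 + 9j - 2).
Simplifying, T(j+1) = (j + 1)(5j^3 + 12j^2 + 8j - 2) = (j+1)(5(j+1)^3 - 3(j+1)^2 - (j+1) - 3),
which is the closed form with t = j+1.
By induction, the statement is established for all t ≥ 1.

T(t) = t(5t^3 - 3t^2 - t - 3)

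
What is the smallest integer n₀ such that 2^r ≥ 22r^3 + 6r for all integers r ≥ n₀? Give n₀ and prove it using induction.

n₀ = 17

At r = 16: 65536 < 90208, so the inequality fails and n₀ ≥ 17. We prove 2^r ≥ 22r^3 + 6r for all r ≥ 17.
Base step (r = 17): 2^r = 131072 and 22r^3 + 6r = 108188, so 131072 ≥ 108188.
For the inductive step, assume it holds for an arbitrary m ≥ 17, so 2^m ≥ 22m^3 + 6m.
Then 2^(m + 1) = 2·(2^m) ≥ 2·(22m^3 + 6m).
Also, for m ≥ 17 we have 2·(22m^3 + 6m) ≥ 22(m+1)^3 + 6(m+1), since 2·(22m^3 + 6m) − (22(m+1)^3 + 6(m+1)) = 22m^3 - 66m^2 - 60m - 28, which is nonnegative for all m ≥ 17.
Combining, 2^(m + 1) ≥ 22(m+1)^3 + 6(m+1).
Hence, by induction on r, the claim holds for every r ≥ 17.
Hence the smallest such n₀ is 17.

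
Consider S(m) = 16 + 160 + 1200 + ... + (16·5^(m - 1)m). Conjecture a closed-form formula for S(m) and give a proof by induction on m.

We claim S(m) = 5^m(4m - 1) + 1 for all m ≥ 1.
For the base case m = 1: S(1) = 16, and the closed form gives 16. They agree.
Inductive step: assume the claim holds for m = p, so S(p) = 5^p(4p - 1) + 1.
Then S(p+1) = S(p) + (16·5^p(p + 1)) = (5^p(4p - 1) + 1) + (16·5^p(p + 1)).
Simplifying, S(p+1) = 20·5^p·p + 15·5^p + 1 = 5^(p+1)(4(p+1) - 1) + 1,
which is the closed form with m = p+1.
By induction, the statement is established for all m ≥ 1.

S(m) = 5^m(4m - 1) + 1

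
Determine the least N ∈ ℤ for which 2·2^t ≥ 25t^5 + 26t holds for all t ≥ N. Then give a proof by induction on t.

N = 28

At t = 27: 268435456 < 358723377, so the inequality fails and N ≥ 28. We prove 2·2^t ≥ 25t^5 + 26t for all t ≥ 28.
Base step (t = 28): 2·2^t = 536870912 and 25t^5 + 26t = 430259928, so 536870912 ≥ 430259928.
Inductive step: assume the claim holds for t = r, so 2·2^r ≥ 25r^5 + 26r.
Then 2·2^(r + 1) = 2·(2·2^r) ≥ 2·(25r^5 + 26r).
Also, for r ≥ 28 we have 2·(25r^5 + 26r) ≥ 25(r+1)^5 + 26(r+1), since 2·(25r^5 + 26r) − (25(r+1)^5 + 26(r+1)) = 25r^5 - 125r^4 - 250r^3 - 250r^2 - 99r - 51, which is nonnegative for all r ≥ 28.
Combining, 2·2^(r + 1) ≥ 25(r+1)^5 + 26(r+1).
By induction, the statement is established for all t ≥ 28.
Hence the smallest such N is 28.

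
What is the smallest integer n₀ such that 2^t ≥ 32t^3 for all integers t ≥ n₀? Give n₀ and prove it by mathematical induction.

At t = 17: 131072 < 157216, so the inequality fails and n₀ ≥ 18. We prove 2^t ≥ 32t^3 for all t ≥ 18.
For the base case t = 18: 2^t = 262144 and 32t^3 = 186624, so 262144 ≥ 186624.
Suppose the result is true for t = m, so 2^m ≥ 32m^3.
Then 2^(m + 1) = 2·(2^m) ≥ 2·(32m^3).
Also, for m ≥ 18 we have 2·(32m^3) ≥ 32(m+1)^3, since 2 ≥ (1 + 1/m)^3 for all m ≥ 18.
Combining, 2^(m + 1) ≥ 32(m+1)^3.
By induction, the statement is established for all t ≥ 18.
Hence the smallest such n₀ is 18.

n₀ = 18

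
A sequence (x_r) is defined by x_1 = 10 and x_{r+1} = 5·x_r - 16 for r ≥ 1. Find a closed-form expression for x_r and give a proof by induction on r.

x_r = 6·5^(r - 1) + 4

Computing the first terms: x_1 = 10, x_2 = 34, x_3 = 154. This suggests x_r = 6·5^(r - 1) + 4.
Base step (r = 1): the formula gives 10 = 10 = x_1.
Inductive step: assume the claim holds for r = k, so x_k = 6·5^(k - 1) + 4.
Then x_{k+1} = 5·x_k - 16 = 5·(6·5^(k - 1) + 4) - 16 = 6·5^k + 4 = 6·5^((k+1) - 1) + 4,
which is the claimed formula at r = k+1.
By induction, the statement is established for all r ≥ 1.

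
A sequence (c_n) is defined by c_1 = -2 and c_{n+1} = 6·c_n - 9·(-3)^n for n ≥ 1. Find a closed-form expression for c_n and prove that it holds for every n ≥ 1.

c_n = (-3)^n + 6^(n - 1)

Computing the first terms: c_1 = -2, c_2 = 15, c_3 = 9. This suggests c_n = (-3)^n + 6^(n - 1).
When n = 1: the formula gives -2 = -2 = c_1.
Suppose the result is true for n = r, so c_r = (-3)^r + 6^(r - 1).
Then c_{r+1} = 6·c_r - 9·(-3)^r = 6·((-3)^r + 6^(r - 1)) - 9·(-3)^r = (-3)^(r + 1) + 6^r = (-3)^(r+1) + 6^((r+1) - 1),
which is the claimed formula at n = r+1.
By induction, the statement is established for all n ≥ 1.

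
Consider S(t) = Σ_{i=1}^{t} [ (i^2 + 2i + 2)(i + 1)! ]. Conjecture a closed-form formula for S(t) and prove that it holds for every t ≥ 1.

S(t) = (t + 1)(t + 2)! - 2

We claim S(t) = (t + 1)(t + 2)! - 2 for all t ≥ 1.
When t = 1: S(1) = 10, and the closed form gives 10. They agree.
Suppose the result is true for t = i, so S(i) = (i + 1)(i + 2)! - 2.
Then S(i+1) = S(i) + ((i^2 + 4i + 5)(i + 2)!) = ((i + 1)(i + 2)! - 2) + ((i^2 + 4i + 5)(i + 2)!).
Simplifying, S(i+1) = ((i+1) + 1)((i+1) + 2)! - 2,
which is the closed form with t = i+1.
By induction, the statement is established for all t ≥ 1.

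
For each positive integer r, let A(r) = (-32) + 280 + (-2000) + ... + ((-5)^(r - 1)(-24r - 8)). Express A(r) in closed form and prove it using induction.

A(r) = 2(-5)^r(2r + 1) - 2

We claim A(r) = 2(-5)^r(2r + 1) - 2 for all r ≥ 1.
Base step (r = 1): A(1) = -32, and the closed form gives -32. They agree.
Inductive step: suppose the statement holds for some p ≥ 1, so A(p) = 2(-5)^p(2p + 1) - 2.
Then A(p+1) = A(p) + ((-5)^p(-24p - 32)) = (2(-5)^p(2p + 1) - 2) + ((-5)^p(-24p - 32)).
Simplifying, A(p+1) = -20(-5)^p·p - 30(-5)^p - 2 = 2(-5)^(p+1)(2(p+1) + 1) - 2,
which is the closed form with r = p+1.
By the principle of mathematical induction, the result holds for all r ≥ 1.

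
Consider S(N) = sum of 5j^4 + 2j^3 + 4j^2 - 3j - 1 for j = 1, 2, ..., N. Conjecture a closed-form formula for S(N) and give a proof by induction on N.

S(N) = N(N^4 + 3N^3 + 4N^2 + N - 2)

We claim S(N) = N(N^4 + 3N^3 + 4N^2 + N - 2) for all N ≥ 1.
Base case (N = 1): S(1) = 7, and the closed form gives 7. They agree.
Inductive step: suppose the statement holds for some j ≥ 1, so S(j) = j(j^4 + 3j^3 + 4j^2 + j - 2).
Then S(j+1) = S(j) + (5j^4 + 22j^3 + 40j^2 + 31j + 7) = (j(j^4 + 3j^3 + 4j^2 + j - 2)) + (5j^4 + 22j^3 + 40j^2 + 31j + 7).
Simplifying, S(j+1) = (j + 1)(j^4 + 7j^3 + 19j^2 + 22j + 7) = (j+1)((j+1)^4 + 3(j+1)^3 + 4(j+1)^2 + (j+1) - 2),
which is the closed form with N = j+1.
By induction, the statement is established for all N ≥ 1.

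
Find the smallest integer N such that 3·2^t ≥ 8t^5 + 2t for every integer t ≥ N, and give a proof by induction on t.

At t = 24: 50331648 < 63701040, so the inequality fails and N ≥ 25. We prove 3·2^t ≥ 8t^5 + 2t for all t ≥ 25.
Base case (t = 25): 3·2^t = 100663296 and 8t^5 + 2t = 78125050, so 100663296 ≥ 78125050.
Inductive step: assume the claim holds for t = r, so 3·2^r ≥ 8r^5 + 2r.
Then 3·2^(r + 1) = 2·(3·2^r) ≥ 2·(8r^5 + 2r).
Also, for r ≥ 25 we have 2·(8r^5 + 2r) ≥ 8(r+1)^5 + 2(r+1), since 2·(8r^5 + 2r) − (8(r+1)^5 + 2(r+1)) = 8r^5 - 40r^4 - 80r^3 - 80r^2 - 38r - 10, which is nonnegative for all r ≥ 25.
Combining, 3·2^(r + 1) ≥ 8(r+1)^5 + 2(r+1).
By the principle of mathematical induction, the result holds for all t ≥ 25.
Hence the smallest such N is 25.

N = 25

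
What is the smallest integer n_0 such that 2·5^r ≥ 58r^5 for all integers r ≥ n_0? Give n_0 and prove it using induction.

n_0 = 9

At r = 8: 781250 < 1900544, so the inequality fails and n_0 ≥ 9. We prove 2·5^r ≥ 58r^5 for all r ≥ 9.
When r = 9: 2·5^r = 3906250 and 58r^5 = 3424842, so 3906250 ≥ 3424842.
Suppose the result is true for r = k, so 2·5^k ≥ 58k^5.
Then 2·5^(k + 1) = 5·(2·5^k) ≥ 5·(58k^5).
Also, for k ≥ 9 we have 5·(58k^5) ≥ 58(k+1)^5, since 5 ≥ (1 + 1/k)^5 for all k ≥ 9.
Combining, 2·5^(k + 1) ≥ 58(k+1)^5.
By the principle of mathematical induction, the result holds for all r ≥ 9.
Hence the smallest such n_0 is 9.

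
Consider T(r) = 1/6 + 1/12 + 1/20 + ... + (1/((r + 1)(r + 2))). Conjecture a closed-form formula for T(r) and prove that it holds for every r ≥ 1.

We claim T(r) = r/(2(r + 2)) for all r ≥ 1.
For the base case r = 1: T(1) = 1/6, and the closed form gives 1/6. They agree.
Suppose the result is true for r = m, so T(m) = m/(2(m + 2)).
Then T(m+1) = T(m) + (1/((m + 2)(m + 3))) = (m/(2(m + 2))) + (1/((m + 2)(m + 3))).
Simplifying, T(m+1) = (m + 1)/(2(m + 3)) = (m+1)/(2((m+1) + 2)),
which is the closed form with r = m+1.
By the principle of mathematical induction, the result holds for all r ≥ 1.

T(r) = r/(2(r + 2))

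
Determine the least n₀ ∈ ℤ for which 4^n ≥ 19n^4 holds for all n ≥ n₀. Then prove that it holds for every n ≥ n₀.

At n = 8: 65536 < 77824, so the inequality fails and n₀ ≥ 9. We prove 4^n ≥ 19n^4 for all n ≥ 9.
When n = 9: 4^n = 262144 and 19n^4 = 124659, so 262144 ≥ 124659.
Inductive step: assume the claim holds for n = m, so 4^m ≥ 19m^4.
Then 4^(m + 1) = 4·(4^m) ≥ 4·(19m^4).
Also, for m ≥ 9 we have 4·(19m^4) ≥ 19(m+1)^4, since 4 ≥ (1 + 1/m)^4 for all m ≥ 9.
Combining, 4^(m + 1) ≥ 19(m+1)^4.
By the principle of mathematical induction, the result holds for all n ≥ 9.
Hence the smallest such n₀ is 9.

n₀ = 9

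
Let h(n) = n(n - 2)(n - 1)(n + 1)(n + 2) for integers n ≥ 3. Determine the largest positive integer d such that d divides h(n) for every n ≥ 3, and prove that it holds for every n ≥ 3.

d = 120

Computing the first values: h(3) = 120 and h(4) = 720; gcd(120, 720) = 120, so d ≤ 120.
We prove 120 | n(n - 2)(n - 1)(n + 1)(n + 2) for all n ≥ 3 by induction on n.
Base step (n = 3): h(3) = 120 = 120·(1), so 120 | h(3).
Suppose the result is true for n = i, i.e. 120 | h(i). Then
h(i+1) − h(i) = (i-1)·i·(i+1)·(i+2)·(i+3) − (i-2)·(i-1)·i·(i+1)·(i+2) = (i-1)·i·(i+1)·(i+2)·[(i+3) − (i-2)] = 5·(i-1)·i·(i+1)·(i+2). The product of 4 consecutive integers is divisible by (4)! = 24, so h(i+1) − h(i) is divisible by 5·24 = 120. By the inductive hypothesis 120 | h(i), hence 120 | h(i+1).
This completes the induction.
Therefore the largest such d is 120.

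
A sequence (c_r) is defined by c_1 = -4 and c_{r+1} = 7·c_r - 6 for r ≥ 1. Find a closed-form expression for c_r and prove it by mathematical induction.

c_r = -5·7^(r - 1) + 1

Computing the first terms: c_1 = -4, c_2 = -34, c_3 = -244. This suggests c_r = -5·7^(r - 1) + 1.
Base case (r = 1): the formula gives -4 = -4 = c_1.
Suppose the result is true for r = m, so c_m = -5·7^(m - 1) + 1.
Then c_{m+1} = 7·c_m - 6 = 7·(-5·7^(m - 1) + 1) - 6 = -5·7^m + 1 = -5·7^((m+1) - 1) + 1,
which is the claimed formula at r = m+1.
By induction, the statement is established for all r ≥ 1.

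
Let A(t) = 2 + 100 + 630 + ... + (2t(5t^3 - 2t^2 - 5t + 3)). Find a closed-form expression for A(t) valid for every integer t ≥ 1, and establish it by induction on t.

A(t) = t(t + 1)(2t^3 + 2t^2 - 4t + 1)

We claim A(t) = t(t + 1)(2t^3 + 2t^2 - 4t + 1) for all t ≥ 1.
For the base case t = 1: A(1) = 2, and the closed form gives 2. They agree.
Inductive step: assume the claim holds for t = r, so A(r) = r(2r^4 + 4r^3 - 2r^2 - 3r + 1).
Then A(r+1) = A(r) + (10r^4 + 36r^3 + 38r^2 + 14r + 2) = (r(2r^4 + 4r^3 - 2r^2 - 3r + 1)) + (10r^4 + 36r^3 + 38r^2 + 14r + 2).
Simplifying, A(r+1) = (r + 1)(r + 2)(2r^3 + 8r^2 + 6r + 1) = (r+1)((r+1) + 1)(2(r+1)^3 + 2(r+1)^2 - 4(r+1) + 1),
which is the closed form with t = r+1.
Hence, by induction on t, the claim holds for every t ≥ 1.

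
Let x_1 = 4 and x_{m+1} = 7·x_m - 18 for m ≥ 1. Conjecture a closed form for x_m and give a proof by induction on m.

Computing the first terms: x_1 = 4, x_2 = 10, x_3 = 52. This suggests x_m = 7^(m - 1) + 3.
Base case (m = 1): the formula gives 4 = 4 = x_1.
For the inductive step, assume it holds for an arbitrary p ≥ 1, so x_p = 7^(p - 1) + 3.
Then x_{p+1} = 7·x_p - 18 = 7·(7^(p - 1) + 3) - 18 = 7^p + 3 = 7^((p+1) - 1) + 3,
which is the claimed formula at m = p+1.
Hence, by induction on m, the claim holds for every m ≥ 1.

x_m = 7^(m - 1) + 3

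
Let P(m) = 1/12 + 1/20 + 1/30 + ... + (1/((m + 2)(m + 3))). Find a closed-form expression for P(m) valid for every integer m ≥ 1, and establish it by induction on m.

We claim P(m) = m/(3(m + 3)) for all m ≥ 1.
For the base case m = 1: P(1) = 1/12, and the closed form gives 1/12. They agree.
Inductive step: suppose the statement holds for some i ≥ 1, so P(i) = i/(3(i + 3)).
Then P(i+1) = P(i) + (1/((i + 3)(i + 4))) = (i/(3(i + 3))) + (1/((i + 3)(i + 4))).
Simplifying, P(i+1) = (i + 1)/(3(i + 4)) = (i+1)/(3((i+1) + 3)),
which is the closed form with m = i+1.
Hence, by induction on m, the claim holds for every m ≥ 1.

P(m) = m/(3(m + 3))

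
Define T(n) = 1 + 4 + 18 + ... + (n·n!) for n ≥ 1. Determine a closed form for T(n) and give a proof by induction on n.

We claim T(n) = (n + 1)! - 1 for all n ≥ 1.
Base case (n = 1): T(1) = 1, and the closed form gives 1. They agree.
Inductive step: suppose the statement holds for some m ≥ 1, so T(m) = (m + 1)! - 1.
Then T(m+1) = T(m) + ((m + 1)(m + 1)!) = ((m + 1)! - 1) + ((m + 1)(m + 1)!).
Simplifying, T(m+1) = ((m+1) + 1)! - 1,
which is the closed form with n = m+1.
Hence, by induction on n, the claim holds for every n ≥ 1.

T(n) = (n + 1)! - 1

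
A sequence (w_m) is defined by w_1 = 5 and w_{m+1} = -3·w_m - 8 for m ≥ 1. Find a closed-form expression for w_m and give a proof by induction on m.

Computing the first terms: w_1 = 5, w_2 = -23, w_3 = 61. This suggests w_m = 7(-3)^(m - 1) - 2.
Base case (m = 1): the formula gives 5 = 5 = w_1.
Suppose the result is true for m = r, so w_r = 7(-3)^(r - 1) - 2.
Then w_{r+1} = -3·w_r - 8 = -3·(7(-3)^(r - 1) - 2) - 8 = 7(-3)^r - 2 = 7(-3)^((r+1) - 1) - 2,
which is the claimed formula at m = r+1.
Hence, by induction on m, the claim holds for every m ≥ 1.

w_m = 7(-3)^(m - 1) - 2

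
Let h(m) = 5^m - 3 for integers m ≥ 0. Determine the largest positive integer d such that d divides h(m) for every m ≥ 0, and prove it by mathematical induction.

Computing the first values: h(0) = -2 and h(1) = 2; gcd(-2, 2) = 2, so d ≤ 2.
We prove 2 | 5^m - 3 for all m ≥ 0 by induction on m.
Base case (m = 0): h(0) = -2 = 2·(-1), so 2 | h(0).
Suppose the result is true for m = j, i.e. 2 | h(j). Then
h(j+1) = 5^(j+1) - 3 = 5·(5^j - 3) + 12 = 5·h(j) + 12. The first term is divisible by 2 by the inductive hypothesis, and 12 is divisible by 2. Hence 2 | h(j+1).
This completes the induction.
Therefore the largest such d is 2.

d = 2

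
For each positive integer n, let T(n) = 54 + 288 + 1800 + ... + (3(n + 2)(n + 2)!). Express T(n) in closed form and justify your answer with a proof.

T(n) = 3(n + 3)! - 18

We claim T(n) = 3(n + 3)! - 18 for all n ≥ 1.
Base step (n = 1): T(1) = 54, and the closed form gives 54. They agree.
Inductive step: suppose the statement holds for some k ≥ 1, so T(k) = 3(k + 3)! - 18.
Then T(k+1) = T(k) + (3(k + 3)(k + 3)!) = (3(k + 3)! - 18) + (3(k + 3)(k + 3)!).
Simplifying, T(k+1) = 3((k+1) + 3)! - 18,
which is the closed form with n = k+1.
Hence, by induction on n, the claim holds for every n ≥ 1.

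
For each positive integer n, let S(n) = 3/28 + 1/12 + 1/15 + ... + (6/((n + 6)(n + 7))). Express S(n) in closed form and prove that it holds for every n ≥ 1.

We claim S(n) = 6n/(7(n + 7)) for all n ≥ 1.
When n = 1: S(1) = 3/28, and the closed form gives 3/28. They agree.
Inductive step: suppose the statement holds for some j ≥ 1, so S(j) = 6j/(7(j + 7)).
Then S(j+1) = S(j) + (6/((j + 7)(j + 8))) = (6j/(7(j + 7))) + (6/((j + 7)(j + 8))).
Simplifying, S(j+1) = 6(j + 1)/(7(j + 8)) = 6(j+1)/(7((j+1) + 7)),
which is the closed form with n = j+1.
By the principle of mathematical induction, the result holds for all n ≥ 1.

S(n) = 6n/(7(n + 7))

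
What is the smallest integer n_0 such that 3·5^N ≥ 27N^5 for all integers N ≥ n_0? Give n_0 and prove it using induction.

n_0 = 8

At N = 7: 234375 < 453789, so the inequality fails and n_0 ≥ 8. We prove 3·5^N ≥ 27N^5 for all N ≥ 8.
Base case (N = 8): 3·5^N = 1171875 and 27N^5 = 884736, so 1171875 ≥ 884736.
For the inductive step, assume it holds for an arbitrary p ≥ 8, so 3·5^p ≥ 27p^5.
Then 3·5^(p + 1) = 5·(3·5^p) ≥ 5·(27p^5).
Also, for p ≥ 8 we have 5·(27p^5) ≥ 27(p+1)^5, since 5 ≥ (1 + 1/p)^5 for all p ≥ 8.
Combining, 3·5^(p + 1) ≥ 27(p+1)^5.
By the principle of mathematical induction, the result holds for all N ≥ 8.
Hence the smallest such n_0 is 8.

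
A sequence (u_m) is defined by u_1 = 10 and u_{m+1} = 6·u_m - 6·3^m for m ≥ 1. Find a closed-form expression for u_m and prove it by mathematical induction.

Computing the first terms: u_1 = 10, u_2 = 42, u_3 = 198. This suggests u_m = 2·3^m + 4·6^(m - 1).
Base step (m = 1): the formula gives 10 = 10 = u_1.
Suppose the result is true for m = j, so u_j = 2·3^j + 4·6^(j - 1).
Then u_{j+1} = 6·u_j - 6·3^j = 6·(2·3^j + 4·6^(j - 1)) - 6·3^j = 2·3^(j + 1) + 4·6^j = 2·3^(j+1) + 4·6^((j+1) - 1),
which is the claimed formula at m = j+1.
This completes the induction.

u_m = 2·3^m + 4·6^(m - 1)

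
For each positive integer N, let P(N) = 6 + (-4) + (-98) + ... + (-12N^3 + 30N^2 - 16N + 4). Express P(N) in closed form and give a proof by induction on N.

We claim P(N) = -N(3N^3 - 4N^2 - 4N - 1) for all N ≥ 1.
When N = 1: P(1) = 6, and the closed form gives 6. They agree.
Inductive step: assume the claim holds for N = m, so P(m) = m(-3m^3 + 4m^2 + 4m + 1).
Then P(m+1) = P(m) + (-12m^3 - 6m^2 + 8m + 6) = (m(-3m^3 + 4m^2 + 4m + 1)) + (-12m^3 - 6m^2 + 8m + 6).
Simplifying, P(m+1) = -(m + 1)(3m^3 + 5m^2 - 3m - 6) = -(m+1)(3(m+1)^3 - 4(m+1)^2 - 4(m+1) - 1),
which is the closed form with N = m+1.
Hence, by induction on N, the claim holds for every N ≥ 1.

P(N) = -N(3N^3 - 4N^2 - 4N - 1)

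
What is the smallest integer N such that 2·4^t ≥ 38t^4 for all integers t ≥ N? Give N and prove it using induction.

At t = 8: 131072 < 155648, so the inequality fails and N ≥ 9. We prove 2·4^t ≥ 38t^4 for all t ≥ 9.
Base case (t = 9): 2·4^t = 524288 and 38t^4 = 249318, so 524288 ≥ 249318.
Inductive step: assume the claim holds for t = r, so 2·4^r ≥ 38r^4.
Then 2·4^(r + 1) = 4·(2·4^r) ≥ 4·(38r^4).
Also, for r ≥ 9 we have 4·(38r^4) ≥ 38(r+1)^4, since 4 ≥ (1 + 1/r)^4 for all r ≥ 9.
Combining, 2·4^(r + 1) ≥ 38(r+1)^4.
This completes the induction.
Hence the smallest such N is 9.

N = 9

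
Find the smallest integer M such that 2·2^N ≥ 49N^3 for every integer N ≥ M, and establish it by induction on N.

At N = 16: 131072 < 200704, so the inequality fails and M ≥ 17. We prove 2·2^N ≥ 49N^3 for all N ≥ 17.
For the base case N = 17: 2·2^N = 262144 and 49N^3 = 240737, so 262144 ≥ 240737.
Inductive step: suppose the statement holds for some r ≥ 17, so 2·2^r ≥ 49r^3.
Then 2·2^(r + 1) = 2·(2·2^r) ≥ 2·(49r^3).
Also, for r ≥ 17 we have 2·(49r^3) ≥ 49(r+1)^3, since 2 ≥ (1 + 1/r)^3 for all r ≥ 17.
Combining, 2·2^(r + 1) ≥ 49(r+1)^3.
By induction, the statement is established for all N ≥ 17.
Hence the smallest such M is 17.

M = 17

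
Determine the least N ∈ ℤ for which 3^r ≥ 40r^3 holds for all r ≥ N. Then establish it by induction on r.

At r = 9: 19683 < 29160, so the inequality fails and N ≥ 10. We prove 3^r ≥ 40r^3 for all r ≥ 10.
Base case (r = 10): 3^r = 59049 and 40r^3 = 40000, so 59049 ≥ 40000.
Suppose the result is true for r = m, so 3^m ≥ 40m^3.
Then 3^(m + 1) = 3·(3^m) ≥ 3·(40m^3).
Also, for m ≥ 10 we have 3·(40m^3) ≥ 40(m+1)^3, since 3 ≥ (1 + 1/m)^3 for all m ≥ 10.
Combining, 3^(m + 1) ≥ 40(m+1)^3.
By the principle of mathematical induction, the result holds for all r ≥ 10.
Hence the smallest such N is 10.

N = 10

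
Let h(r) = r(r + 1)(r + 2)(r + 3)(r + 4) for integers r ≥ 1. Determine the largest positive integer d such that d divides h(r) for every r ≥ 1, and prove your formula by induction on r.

d = 120

Computing the first values: h(1) = 120 and h(2) = 720; gcd(120, 720) = 120, so d ≤ 120.
We prove 120 | r(r + 1)(r + 2)(r + 3)(r + 4) for all r ≥ 1 by induction on r.
When r = 1: h(1) = 120 = 120·(1), so 120 | h(1).
Inductive step: assume the claim holds for r = p, i.e. 120 | h(p). Then
h(p+1) − h(p) = (p+1)·(p+2)·(p+3)·(p+4)·(p+5) − p·(p+1)·(p+2)·(p+3)·(p+4) = (p+1)·(p+2)·(p+3)·(p+4)·[(p+5) − p] = 5·(p+1)·(p+2)·(p+3)·(p+4). The product of 4 consecutive integers is divisible by (4)! = 24, so h(p+1) − h(p) is divisible by 5·24 = 120. By the inductive hypothesis 120 | h(p), hence 120 | h(p+1).
Hence, by induction on r, the claim holds for every r ≥ 1.
Therefore the largest such d is 120.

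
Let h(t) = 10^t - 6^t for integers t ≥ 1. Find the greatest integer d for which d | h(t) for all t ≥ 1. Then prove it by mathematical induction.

d = 4

Computing the first values: h(1) = 4 and h(2) = 64; gcd(4, 64) = 4, so d ≤ 4.
We prove 4 | 10^t - 6^t for all t ≥ 1 by induction on t.
When t = 1: h(1) = 4 = 4·(1), so 4 | h(1).
Inductive step: suppose the statement holds for some k ≥ 1, i.e. 4 | h(k). Then
10^{k+1} − 6^{k+1} = 10·10^k − 6·6^k = 10·(10^k − 6^k) + (4)·6^k. The first term is divisible by 4 by the inductive hypothesis, and the second term (4)·6^k is divisible by 4 since 4 | 4. Hence 4 | h(k+1).
By induction, the statement is established for all t ≥ 1.
Therefore the largest such d is 4.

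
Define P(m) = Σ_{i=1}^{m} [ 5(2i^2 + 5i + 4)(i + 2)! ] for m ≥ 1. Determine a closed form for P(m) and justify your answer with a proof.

P(m) = (10m + 5)(m + 3)! - 30

We claim P(m) = (10m + 5)(m + 3)! - 30 for all m ≥ 1.
Base step (m = 1): P(1) = 330, and the closed form gives 330. They agree.
Inductive step: assume the claim holds for m = i, so P(i) = (10i + 5)(i + 3)! - 30.
Then P(i+1) = P(i) + (5(2i^2 + 9i + 11)(i + 3)!) = ((10i + 5)(i + 3)! - 30) + (5(2i^2 + 9i + 11)(i + 3)!).
Simplifying, P(i+1) = (10(i+1) + 5)((i+1) + 3)! - 30,
which is the closed form with m = i+1.
By the principle of mathematical induction, the result holds for all m ≥ 1.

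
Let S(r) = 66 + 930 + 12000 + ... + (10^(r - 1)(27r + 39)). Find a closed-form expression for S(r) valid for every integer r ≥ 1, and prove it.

S(r) = 10^r(3r + 4) - 4

We claim S(r) = 10^r(3r + 4) - 4 for all r ≥ 1.
For the base case r = 1: S(1) = 66, and the closed form gives 66. They agree.
For the inductive step, assume it holds for an arbitrary k ≥ 1, so S(k) = 10^k(3k + 4) - 4.
Then S(k+1) = S(k) + (10^k(27k + 66)) = (10^k(3k + 4) - 4) + (10^k(27k + 66)).
Simplifying, S(k+1) = 30·10^k·k + 70·10^k - 4 = 10^(k+1)(3(k+1) + 4) - 4,
which is the closed form with r = k+1.
By induction, the statement is established for all r ≥ 1.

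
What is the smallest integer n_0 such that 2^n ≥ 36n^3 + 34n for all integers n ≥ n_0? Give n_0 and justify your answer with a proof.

At n = 17: 131072 < 177446, so the inequality fails and n_0 ≥ 18. We prove 2^n ≥ 36n^3 + 34n for all n ≥ 18.
For the base case n = 18: 2^n = 262144 and 36n^3 + 34n = 210564, so 262144 ≥ 210564.
For the inductive step, assume it holds for an arbitrary m ≥ 18, so 2^m ≥ 36m^3 + 34m.
Then 2^(m + 1) = 2·(2^m) ≥ 2·(36m^3 + 34m).
Also, for m ≥ 18 we have 2·(36m^3 + 34m) ≥ 36(m+1)^3 + 34(m+1), since 2·(36m^3 + 34m) − (36(m+1)^3 + 34(m+1)) = 36m^3 - 108m^2 - 74m - 70, which is nonnegative for all m ≥ 18.
Combining, 2^(m + 1) ≥ 36(m+1)^3 + 34(m+1).
By the principle of mathematical induction, the result holds for all n ≥ 18.
Hence the smallest such n_0 is 18.

n_0 = 18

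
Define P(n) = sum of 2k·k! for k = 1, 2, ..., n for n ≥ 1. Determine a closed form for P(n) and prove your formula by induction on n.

P(n) = 2(n + 1)! - 2

We claim P(n) = 2(n + 1)! - 2 for all n ≥ 1.
Base case (n = 1): P(1) = 2, and the closed form gives 2. They agree.
For the inductive step, assume it holds for an arbitrary k ≥ 1, so P(k) = 2(k + 1)! - 2.
Then P(k+1) = P(k) + (2(k + 1)(k + 1)!) = (2(k + 1)! - 2) + (2(k + 1)(k + 1)!).
Simplifying, P(k+1) = 2((k+1) + 1)! - 2,
which is the closed form with n = k+1.
By the principle of mathematical induction, the result holds for all n ≥ 1.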